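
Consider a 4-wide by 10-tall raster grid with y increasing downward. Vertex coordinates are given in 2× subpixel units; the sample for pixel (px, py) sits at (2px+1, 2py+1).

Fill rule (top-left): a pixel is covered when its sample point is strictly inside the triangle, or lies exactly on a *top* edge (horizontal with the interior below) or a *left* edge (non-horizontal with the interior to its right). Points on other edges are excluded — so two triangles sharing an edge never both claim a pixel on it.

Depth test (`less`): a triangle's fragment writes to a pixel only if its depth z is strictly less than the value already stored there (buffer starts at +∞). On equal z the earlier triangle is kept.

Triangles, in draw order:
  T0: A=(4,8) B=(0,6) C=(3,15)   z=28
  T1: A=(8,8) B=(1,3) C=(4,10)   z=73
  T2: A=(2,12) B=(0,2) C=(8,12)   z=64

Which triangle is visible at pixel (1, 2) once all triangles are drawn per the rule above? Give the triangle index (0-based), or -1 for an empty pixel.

T0:
  2·area = 30  (B↔C swapped to make it positive)
  edge (4, 8)→(3, 15): d=(-1,7) right/bottom  bias=-1
  edge (3, 15)→(0, 6): d=(-3,-9) top-left  bias=+0
  edge (0, 6)→(4, 8): d=(4,2) right/bottom  bias=-1
    (2,0)@(5, 1): e=[0,60,-30] → .  [on edge]
    (0,3)@(1, 7): e=[22,6,2] → X
    (1,3)@(3, 7): e=[8,24,-2] → .
    (0,4)@(1, 9): e=[20,0,10] → X  [on edge]
    (1,4)@(3, 9): e=[6,18,6] → X
    (2,4)@(5, 9): e=[-8,36,2] → .
    (0,5)@(1, 11): e=[18,-6,18] → .
    (1,5)@(3, 11): e=[4,12,14] → X
    (2,5)@(5, 11): e=[-10,30,10] → .
    (1,6)@(3, 13): e=[2,6,22] → X
    (2,6)@(5, 13): e=[-12,24,18] → .
    (1,7)@(3, 15): e=[0,0,30] → .  [on edge]
  covered (5 px):
    . . . .
    . . . .
    . . . .
    X . . .
    X X . .
    . X . .
    . X . .
    . . . .
    . . . .
    . . . .
T1:
  2·area = 34  (B↔C swapped to make it positive)
  edge (8, 8)→(4, 10): d=(-4,2) right/bottom  bias=-1
  edge (4, 10)→(1, 3): d=(-3,-7) top-left  bias=+0
  edge (1, 3)→(8, 8): d=(7,5) right/bottom  bias=-1
    (0,1)@(1, 3): e=[34,0,0] → .  [on edge]
    (1,2)@(3, 5): e=[22,8,4] → X
    (2,2)@(5, 5): e=[18,22,-6] → .
    (1,3)@(3, 7): e=[14,2,18] → X
    (2,3)@(5, 7): e=[10,16,8] → X
    (3,3)@(7, 7): e=[6,30,-2] → .
    (1,4)@(3, 9): e=[6,-4,32] → .
    (2,4)@(5, 9): e=[2,10,22] → X
    (3,4)@(7, 9): e=[-2,24,12] → .
    (2,5)@(5, 11): e=[-6,4,36] → .
    (3,8)@(7, 17): e=[-34,0,68] → .  [on edge]
  covered (4 px):
    . . . .
    . . . .
    . X . .
    . X X .
    . . X .
    . . . .
    . . . .
    . . . .
    . . . .
    . . . .
T2:
  2·area = 60
  edge (2, 12)→(0, 2): d=(-2,-10) top-left  bias=+0
  edge (0, 2)→(8, 12): d=(8,10) right/bottom  bias=-1
  edge (8, 12)→(2, 12): d=(-6,0) right/bottom  bias=-1
    (0,2)@(1, 5): e=[4,14,42] → X
    (1,2)@(3, 5): e=[24,-6,42] → .
    (0,3)@(1, 7): e=[0,30,30] → X  [on edge]
    (1,3)@(3, 7): e=[20,10,30] → X
    (2,3)@(5, 7): e=[40,-10,30] → .
    (0,4)@(1, 9): e=[-4,46,18] → .
    (1,4)@(3, 9): e=[16,26,18] → X
    (2,4)@(5, 9): e=[36,6,18] → X
    (3,4)@(7, 9): e=[56,-14,18] → .
    (1,5)@(3, 11): e=[12,42,6] → X
    (3,5)@(7, 11): e=[52,2,6] → X
    (1,6)@(3, 13): e=[8,58,-6] → .
    (1,8)@(3, 17): e=[0,90,-30] → .  [on edge]
  covered (8 px):
    . . . .
    . . . .
    X . . .
    X X . .
    . X X .
    . X X X
    . . . .
    . . . .
    . . . .
    . . . .

Z-buffer (winner per pixel, '.' = empty):
  . . . .
  . . . .
  2 1 . .
  0 2 1 .
  0 0 2 .
  . 0 2 2
  . 0 . .
  . . . .
  . . . .
  . . . .

Final: 1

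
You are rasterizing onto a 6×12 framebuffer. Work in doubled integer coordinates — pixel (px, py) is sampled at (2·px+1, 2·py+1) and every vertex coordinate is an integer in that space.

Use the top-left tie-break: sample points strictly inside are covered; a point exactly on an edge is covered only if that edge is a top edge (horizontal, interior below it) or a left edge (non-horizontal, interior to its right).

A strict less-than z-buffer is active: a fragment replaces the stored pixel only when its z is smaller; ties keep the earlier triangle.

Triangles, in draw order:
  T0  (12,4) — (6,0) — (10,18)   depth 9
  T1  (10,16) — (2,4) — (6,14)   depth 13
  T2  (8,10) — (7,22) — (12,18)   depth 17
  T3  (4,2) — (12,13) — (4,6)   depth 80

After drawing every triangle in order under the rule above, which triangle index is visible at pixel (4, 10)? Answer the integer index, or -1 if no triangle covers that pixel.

T0:
  2·area = 92  (B↔C swapped to make it positive)
  edge (12, 4)→(10, 18): d=(-2,14) right/bottom  bias=-1
  edge (10, 18)→(6, 0): d=(-4,-18) top-left  bias=+0
  edge (6, 0)→(12, 4): d=(6,4) right/bottom  bias=-1
    (3,0)@(7, 1): e=[76,14,2] → X
    (4,0)@(9, 1): e=[48,50,-6] → .
    (3,1)@(7, 3): e=[72,6,14] → X
    (4,1)@(9, 3): e=[44,42,6] → X
    (5,1)@(11, 3): e=[16,78,-2] → .
    (3,2)@(7, 5): e=[68,-2,26] → .
    (4,2)@(9, 5): e=[40,34,18] → X
    (5,2)@(11, 5): e=[12,70,10] → X
    (4,3)@(9, 7): e=[36,26,30] → X
    (4,4)@(9, 9): e=[32,18,42] → X
    (4,5)@(9, 11): e=[28,10,54] → X
    (5,5)@(11, 11): e=[0,46,46] → .  [on edge]
  covered (11 px):
    . . . X . .
    . . . X X .
    . . . . X X
    . . . . X X
    . . . . X X
    . . . . X .
    . . . . X .
    . . . . . .
    . . . . . .
    . . . . . .
    . . . . . .
    . . . . . .
T1:
  2·area = 32  (B↔C swapped to make it positive)
  edge (10, 16)→(6, 14): d=(-4,-2) top-left  bias=+0
  edge (6, 14)→(2, 4): d=(-4,-10) top-left  bias=+0
  edge (2, 4)→(10, 16): d=(8,12) right/bottom  bias=-1
    (2,4)@(5, 9): e=[18,10,4] → X
    (3,4)@(7, 9): e=[22,30,-20] → .
    (2,5)@(5, 11): e=[10,2,20] → X
    (3,5)@(7, 11): e=[14,22,-4] → .
    (2,6)@(5, 13): e=[2,-6,36] → .
    (3,6)@(7, 13): e=[6,14,12] → X
    (4,6)@(9, 13): e=[10,34,-12] → .
    (3,7)@(7, 15): e=[-2,6,28] → .
    (4,7)@(9, 15): e=[2,26,4] → X
    (5,7)@(11, 15): e=[6,46,-20] → .
    (4,8)@(9, 17): e=[-6,18,20] → .
  covered (4 px):
    . . . . . .
    . . . . . .
    . . . . . .
    . . . . . .
    . . X . . .
    . . X . . .
    . . . X . .
    . . . . X .
    . . . . . .
    . . . . . .
    . . . . . .
    . . . . . .
T2:
  2·area = 56  (B↔C swapped to make it positive)
  edge (8, 10)→(12, 18): d=(4,8) right/bottom  bias=-1
  edge (12, 18)→(7, 22): d=(-5,4) right/bottom  bias=-1
  edge (7, 22)→(8, 10): d=(1,-12) top-left  bias=+0
    (4,6)@(9, 13): e=[4,37,15] → X
    (5,6)@(11, 13): e=[-12,29,39] → .
    (4,7)@(9, 15): e=[12,27,17] → X
    (5,7)@(11, 15): e=[-4,19,41] → .
    (4,8)@(9, 17): e=[20,17,19] → X
    (5,8)@(11, 17): e=[4,9,43] → X
    (4,9)@(9, 19): e=[28,7,21] → X
    (5,9)@(11, 19): e=[12,-1,45] → .
    (4,10)@(9, 21): e=[36,-3,23] → .
  covered (5 px):
    . . . . . .
    . . . . . .
    . . . . . .
    . . . . . .
    . . . . . .
    . . . . . .
    . . . . X .
    . . . . X .
    . . . . X X
    . . . . X .
    . . . . . .
    . . . . . .
T3:
  2·area = 32
  edge (4, 2)→(12, 13): d=(8,11) right/bottom  bias=-1
  edge (12, 13)→(4, 6): d=(-8,-7) top-left  bias=+0
  edge (4, 6)→(4, 2): d=(0,-4) top-left  bias=+0
    (2,2)@(5, 5): e=[13,15,4] → X
    (3,2)@(7, 5): e=[-9,29,12] → .
    (2,3)@(5, 7): e=[29,-1,4] → .
    (3,3)@(7, 7): e=[7,13,12] → X
    (4,3)@(9, 7): e=[-15,27,20] → .
    (3,4)@(7, 9): e=[23,-3,12] → .
    (4,4)@(9, 9): e=[1,11,20] → X
    (5,4)@(11, 9): e=[-21,25,28] → .
    (4,5)@(9, 11): e=[17,-5,20] → .
  covered (3 px):
    . . . . . .
    . . . . . .
    . . X . . .
    . . . X . .
    . . . . X .
    . . . . . .
    . . . . . .
    . . . . . .
    . . . . . .
    . . . . . .
    . . . . . .
    . . . . . .

Z-buffer (winner per pixel, '.' = empty):
  . . . 0 . .
  . . . 0 0 .
  . . 3 . 0 0
  . . . 3 0 0
  . . 1 . 0 0
  . . 1 . 0 .
  . . . 1 0 .
  . . . . 1 .
  . . . . 2 2
  . . . . 2 .
  . . . . . .
  . . . . . .

Answer: -1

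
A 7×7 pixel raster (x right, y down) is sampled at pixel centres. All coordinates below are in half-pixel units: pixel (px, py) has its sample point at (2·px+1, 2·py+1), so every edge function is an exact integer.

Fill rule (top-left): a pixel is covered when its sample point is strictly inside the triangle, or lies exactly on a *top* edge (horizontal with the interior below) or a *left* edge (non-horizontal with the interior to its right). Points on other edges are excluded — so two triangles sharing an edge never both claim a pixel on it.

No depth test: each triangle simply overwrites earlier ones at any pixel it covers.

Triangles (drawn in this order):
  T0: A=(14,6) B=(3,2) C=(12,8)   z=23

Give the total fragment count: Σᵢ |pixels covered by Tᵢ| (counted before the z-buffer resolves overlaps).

T0:
  2·area = 30  (B↔C swapped to make it positive)
  edge (14, 6)→(12, 8): d=(-2,2) right/bottom  bias=-1
  edge (12, 8)→(3, 2): d=(-9,-6) top-left  bias=+0
  edge (3, 2)→(14, 6): d=(11,4) right/bottom  bias=-1
    (2,1)@(5, 3): e=[24,3,3] → █
    (3,1)@(7, 3): e=[20,15,-5] → ·
    (2,2)@(5, 5): e=[20,-15,25] → ·
    (4,2)@(9, 5): e=[12,9,9] → █
    (5,2)@(11, 5): e=[8,21,1] → █
    (6,2)@(13, 5): e=[4,33,-7] → ·
    (4,3)@(9, 7): e=[8,-9,31] → ·
    (5,3)@(11, 7): e=[4,3,23] → █
    (6,3)@(13, 7): e=[0,15,15] → ·  [on edge]
    (5,4)@(11, 9): e=[0,-15,45] → ·  [on edge]
    (4,5)@(9, 11): e=[0,-45,75] → ·  [on edge]
    (3,6)@(7, 13): e=[0,-75,105] → ·  [on edge]
  covered (4 px):
    · · · · · · ·
    · · █ · · · ·
    · · · · █ █ ·
    · · · · · █ ·
    · · · · · · ·
    · · · · · · ·
    · · · · · · ·

Final: 4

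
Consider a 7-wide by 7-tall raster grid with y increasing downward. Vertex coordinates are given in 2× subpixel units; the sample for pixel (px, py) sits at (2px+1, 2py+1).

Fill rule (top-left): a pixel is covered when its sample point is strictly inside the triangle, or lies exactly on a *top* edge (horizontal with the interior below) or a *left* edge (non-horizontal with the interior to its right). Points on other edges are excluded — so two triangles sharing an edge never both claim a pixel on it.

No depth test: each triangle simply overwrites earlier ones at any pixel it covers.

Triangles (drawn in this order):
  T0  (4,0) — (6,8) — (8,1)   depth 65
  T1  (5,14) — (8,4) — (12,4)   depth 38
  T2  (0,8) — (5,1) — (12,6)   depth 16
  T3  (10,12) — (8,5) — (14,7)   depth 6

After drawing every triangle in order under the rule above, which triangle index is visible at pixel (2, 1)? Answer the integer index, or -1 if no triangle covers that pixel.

T0:
  2·area = 30  (B↔C swapped to make it positive)
  edge (4, 0)→(8, 1): d=(4,1) right/bottom  bias=-1
  edge (8, 1)→(6, 8): d=(-2,7) right/bottom  bias=-1
  edge (6, 8)→(4, 0): d=(-2,-8) top-left  bias=+0
    (2,0)@(5, 1): e=[3,21,6] → █
    (3,0)@(7, 1): e=[1,7,22] → █
    (4,0)@(9, 1): e=[-1,-7,38] → ·
    (2,1)@(5, 3): e=[11,17,2] → █
    (4,1)@(9, 3): e=[7,-11,34] → ·
    (2,2)@(5, 5): e=[19,13,-2] → ·
    (3,2)@(7, 5): e=[17,-1,14] → ·
  covered (4 px):
    · · █ █ · · ·
    · · █ █ · · ·
    · · · · · · ·
    · · · · · · ·
    · · · · · · ·
    · · · · · · ·
    · · · · · · ·
T1:
  2·area = 40
  edge (5, 14)→(8, 4): d=(3,-10) top-left  bias=+0
  edge (8, 4)→(12, 4): d=(4,0) top-left  bias=+0
  edge (12, 4)→(5, 14): d=(-7,10) right/bottom  bias=-1
    (4,2)@(9, 5): e=[13,4,23] → █
    (5,2)@(11, 5): e=[33,4,3] → █
    (6,2)@(13, 5): e=[53,4,-17] → ·
    (4,3)@(9, 7): e=[19,12,9] → █
    (5,3)@(11, 7): e=[39,12,-11] → ·
    (3,4)@(7, 9): e=[5,20,15] → █
    (4,4)@(9, 9): e=[25,20,-5] → ·
    (3,5)@(7, 11): e=[11,28,1] → █
    (4,5)@(9, 11): e=[31,28,-19] → ·
    (3,6)@(7, 13): e=[17,36,-13] → ·
  covered (5 px):
    · · · · · · ·
    · · · · · · ·
    · · · · █ █ ·
    · · · · █ · ·
    · · · █ · · ·
    · · · █ · · ·
    · · · · · · ·
T2:
  2·area = 74
  edge (0, 8)→(5, 1): d=(5,-7) top-left  bias=+0
  edge (5, 1)→(12, 6): d=(7,5) right/bottom  bias=-1
  edge (12, 6)→(0, 8): d=(-12,2) right/bottom  bias=-1
    (2,0)@(5, 1): e=[0,0,74] → ·  [on edge]
    (2,1)@(5, 3): e=[10,14,50] → █
    (3,1)@(7, 3): e=[24,4,46] → █
    (4,1)@(9, 3): e=[38,-6,42] → ·
    (1,2)@(3, 5): e=[6,38,30] → █
    (4,2)@(9, 5): e=[48,8,18] → █
    (5,2)@(11, 5): e=[62,-2,14] → ·
    (0,3)@(1, 7): e=[2,62,10] → █
    (3,3)@(7, 7): e=[44,32,-2] → ·
    (4,3)@(9, 7): e=[58,22,-6] → ·
    (0,4)@(1, 9): e=[12,76,-14] → ·
    (1,4)@(3, 9): e=[26,66,-18] → ·
  covered (9 px):
    · · · · · · ·
    · · █ █ · · ·
    · █ █ █ █ · ·
    █ █ █ · · · ·
    · · · · · · ·
    · · · · · · ·
    · · · · · · ·
T3:
  2·area = 38
  edge (10, 12)→(8, 5): d=(-2,-7) top-left  bias=+0
  edge (8, 5)→(14, 7): d=(6,2) right/bottom  bias=-1
  edge (14, 7)→(10, 12): d=(-4,5) right/bottom  bias=-1
    (4,3)@(9, 7): e=[3,10,25] → █
    (5,3)@(11, 7): e=[17,6,15] → █
    (6,3)@(13, 7): e=[31,2,5] → █
    (4,4)@(9, 9): e=[-1,22,17] → ·
    (5,4)@(11, 9): e=[13,18,7] → █
    (6,4)@(13, 9): e=[27,14,-3] → ·
    (5,5)@(11, 11): e=[9,30,-1] → ·
  covered (4 px):
    · · · · · · ·
    · · · · · · ·
    · · · · · · ·
    · · · · █ █ █
    · · · · · █ ·
    · · · · · · ·
    · · · · · · ·

Z-buffer (winner per pixel, '.' = empty):
  . . 0 0 . . .
  . . 2 2 . . .
  . 2 2 2 2 1 .
  2 2 2 . 3 3 3
  . . . 1 . 3 .
  . . . 1 . . .
  . . . . . . .

Final: 2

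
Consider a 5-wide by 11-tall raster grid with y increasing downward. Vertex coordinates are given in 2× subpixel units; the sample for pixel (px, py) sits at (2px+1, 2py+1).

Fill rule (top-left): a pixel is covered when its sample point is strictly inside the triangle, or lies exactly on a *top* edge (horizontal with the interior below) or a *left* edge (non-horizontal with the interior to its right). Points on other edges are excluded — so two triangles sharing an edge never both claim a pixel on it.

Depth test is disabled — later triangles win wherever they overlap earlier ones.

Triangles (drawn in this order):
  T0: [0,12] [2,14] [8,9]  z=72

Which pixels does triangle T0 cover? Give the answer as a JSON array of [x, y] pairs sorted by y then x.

T0:
  2·area = 22  (B↔C swapped to make it positive)
  edge (0, 12)→(8, 9): d=(8,-3) top-left  bias=+0
  edge (8, 9)→(2, 14): d=(-6,5) right/bottom  bias=-1
  edge (2, 14)→(0, 12): d=(-2,-2) top-left  bias=+0
    (1,5)@(3, 11): e=[1,13,8] → X
    (2,5)@(5, 11): e=[7,3,12] → X
    (3,5)@(7, 11): e=[13,-7,16] → .
    (0,6)@(1, 13): e=[11,11,0] → X  [on edge]
    (2,6)@(5, 13): e=[23,-9,8] → .
    (0,7)@(1, 15): e=[27,-1,-4] → .
    (1,7)@(3, 15): e=[33,-11,0] → .  [on edge]
    (2,8)@(5, 17): e=[55,-33,0] → .  [on edge]
    (3,9)@(7, 19): e=[77,-55,0] → .  [on edge]
    (4,10)@(9, 21): e=[99,-77,0] → .  [on edge]
  covered (4 px):
    . . . . .
    . . . . .
    . . . . .
    . . . . .
    . . . . .
    . X X . .
    X X . . .
    . . . . .
    . . . . .
    . . . . .
    . . . . .

Answer: [[1,5],[2,5],[0,6],[1,6]]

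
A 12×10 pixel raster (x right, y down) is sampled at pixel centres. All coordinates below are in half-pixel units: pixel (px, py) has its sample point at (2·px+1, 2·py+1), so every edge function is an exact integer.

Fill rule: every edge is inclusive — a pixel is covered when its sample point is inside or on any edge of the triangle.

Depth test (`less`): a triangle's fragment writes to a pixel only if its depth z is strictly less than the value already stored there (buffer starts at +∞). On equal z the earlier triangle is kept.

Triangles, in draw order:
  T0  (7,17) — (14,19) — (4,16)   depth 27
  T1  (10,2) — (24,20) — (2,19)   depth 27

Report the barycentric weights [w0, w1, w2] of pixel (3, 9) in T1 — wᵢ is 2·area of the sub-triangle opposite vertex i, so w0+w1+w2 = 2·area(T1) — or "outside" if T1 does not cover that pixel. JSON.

T0:
  2·area = 1  (B↔C swapped to make it positive)
  edge (7, 17)→(4, 16): d=(-3,-1) inclusive
  edge (4, 16)→(14, 19): d=(10,3) inclusive
  edge (14, 19)→(7, 17): d=(-7,-2) inclusive
    (0,7)@(1, 15): e=[0,-1,2] → ·  [on edge]
    (3,8)@(7, 17): e=[0,1,0] → █  [on edge]
    (4,8)@(9, 17): e=[2,-5,4] → ·
    (3,9)@(7, 19): e=[-6,21,-14] → ·
    (6,9)@(13, 19): e=[0,3,-2] → ·  [on edge]
  covered (1 px):
    · · · · · · · · · · · ·
    · · · · · · · · · · · ·
    · · · · · · · · · · · ·
    · · · · · · · · · · · ·
    · · · · · · · · · · · ·
    · · · · · · · · · · · ·
    · · · · · · · · · · · ·
    · · · · · · · · · · · ·
    · · · █ · · · · · · · ·
    · · · · · · · · · · · ·
T1:
  2·area = 382
  edge (10, 2)→(24, 20): d=(14,18) inclusive
  edge (24, 20)→(2, 19): d=(-22,-1) inclusive
  edge (2, 19)→(10, 2): d=(8,-17) inclusive
    (4,2)@(9, 5): e=[60,315,7] → █
    (5,2)@(11, 5): e=[24,317,41] → █
    (6,2)@(13, 5): e=[-12,319,75] → ·
    (4,3)@(9, 7): e=[88,271,23] → █
    (6,3)@(13, 7): e=[16,275,91] → █
    (7,3)@(15, 7): e=[-20,277,125] → ·
    (3,4)@(7, 9): e=[152,225,5] → █
    (7,4)@(15, 9): e=[8,233,141] → █
    (8,4)@(17, 9): e=[-28,235,175] → ·
    (3,5)@(7, 11): e=[180,181,21] → █
    (8,5)@(17, 11): e=[0,191,191] → █  [on edge]
    (9,5)@(19, 11): e=[-36,193,225] → ·
  covered (52 px):
    · · · · · · · · · · · ·
    · · · · · · · · · · · ·
    · · · · █ █ · · · · · ·
    · · · · █ █ █ · · · · ·
    · · · █ █ █ █ █ · · · ·
    · · · █ █ █ █ █ █ · · ·
    · · █ █ █ █ █ █ █ · · ·
    · · █ █ █ █ █ █ █ █ · ·
    · █ █ █ █ █ █ █ █ █ █ ·
    · █ █ █ █ █ █ █ █ █ █ █

Final: [5,85,292]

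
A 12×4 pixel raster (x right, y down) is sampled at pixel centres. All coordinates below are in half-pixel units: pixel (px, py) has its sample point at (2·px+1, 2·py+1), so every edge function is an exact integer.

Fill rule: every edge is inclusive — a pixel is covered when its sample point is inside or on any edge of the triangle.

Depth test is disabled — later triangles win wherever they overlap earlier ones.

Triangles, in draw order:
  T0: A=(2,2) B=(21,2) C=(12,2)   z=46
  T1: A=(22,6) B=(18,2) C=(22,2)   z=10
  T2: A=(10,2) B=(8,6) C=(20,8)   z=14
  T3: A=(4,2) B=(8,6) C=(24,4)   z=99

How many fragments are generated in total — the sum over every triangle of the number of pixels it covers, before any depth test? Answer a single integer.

T0:
  degenerate (2·area = 0) — covers nothing
T1:
  2·area = 16
  edge (22, 6)→(18, 2): d=(-4,-4) inclusive
  edge (18, 2)→(22, 2): d=(4,0) inclusive
  edge (22, 2)→(22, 6): d=(0,4) inclusive
    (8,0)@(17, 1): e=[0,-4,20] → ·  [on edge]
    (9,1)@(19, 3): e=[0,4,12] → #  [on edge]
    (10,1)@(21, 3): e=[8,4,4] → #
    (11,1)@(23, 3): e=[16,4,-4] → ·
    (9,2)@(19, 5): e=[-8,12,12] → ·
    (10,2)@(21, 5): e=[0,12,4] → #  [on edge]
    (11,2)@(23, 5): e=[8,12,-4] → ·
    (10,3)@(21, 7): e=[-8,20,4] → ·
    (11,3)@(23, 7): e=[0,20,-4] → ·  [on edge]
  covered (3 px):
    · · · · · · · · · · · ·
    · · · · · · · · · # # ·
    · · · · · · · · · · # ·
    · · · · · · · · · · · ·
T2:
  2·area = 52  (B↔C swapped to make it positive)
  edge (10, 2)→(20, 8): d=(10,6) inclusive
  edge (20, 8)→(8, 6): d=(-12,-2) inclusive
  edge (8, 6)→(10, 2): d=(2,-4) inclusive
    (5,1)@(11, 3): e=[4,42,6] → #
    (6,1)@(13, 3): e=[-8,46,14] → ·
    (4,2)@(9, 5): e=[36,14,2] → #
    (6,2)@(13, 5): e=[12,22,18] → #
    (7,2)@(15, 5): e=[0,26,26] → #  [on edge]
    (8,2)@(17, 5): e=[-12,30,34] → ·
    (4,3)@(9, 7): e=[56,-10,6] → ·
    (5,3)@(11, 7): e=[44,-6,14] → ·
    (6,3)@(13, 7): e=[32,-2,22] → ·
    (7,3)@(15, 7): e=[20,2,30] → #
    (8,3)@(17, 7): e=[8,6,38] → #
    (9,3)@(19, 7): e=[-4,10,46] → ·
  covered (7 px):
    · · · · · · · · · · · ·
    · · · · · # · · · · · ·
    · · · · # # # # · · · ·
    · · · · · · · # # · · ·
T3:
  2·area = 72  (B↔C swapped to make it positive)
  edge (4, 2)→(24, 4): d=(20,2) inclusive
  edge (24, 4)→(8, 6): d=(-16,2) inclusive
  edge (8, 6)→(4, 2): d=(-4,-4) inclusive
    (1,0)@(3, 1): e=[-18,90,0] → ·  [on edge]
    (2,1)@(5, 3): e=[18,54,0] → #  [on edge]
    (3,1)@(7, 3): e=[14,50,8] → #
    (4,1)@(9, 3): e=[10,46,16] → #
    (5,1)@(11, 3): e=[6,42,24] → #
    (6,1)@(13, 3): e=[2,38,32] → #
    (7,1)@(15, 3): e=[-2,34,40] → ·
    (2,2)@(5, 5): e=[58,22,-8] → ·
    (3,2)@(7, 5): e=[54,18,0] → #  [on edge]
    (7,2)@(15, 5): e=[38,2,32] → #
    (8,2)@(17, 5): e=[34,-2,40] → ·
    (3,3)@(7, 7): e=[94,-14,-8] → ·
    (4,3)@(9, 7): e=[90,-18,0] → ·  [on edge]
  covered (10 px):
    · · · · · · · · · · · ·
    · · # # # # # · · · · ·
    · · · # # # # # · · · ·
    · · · · · · · · · · · ·

Final: 20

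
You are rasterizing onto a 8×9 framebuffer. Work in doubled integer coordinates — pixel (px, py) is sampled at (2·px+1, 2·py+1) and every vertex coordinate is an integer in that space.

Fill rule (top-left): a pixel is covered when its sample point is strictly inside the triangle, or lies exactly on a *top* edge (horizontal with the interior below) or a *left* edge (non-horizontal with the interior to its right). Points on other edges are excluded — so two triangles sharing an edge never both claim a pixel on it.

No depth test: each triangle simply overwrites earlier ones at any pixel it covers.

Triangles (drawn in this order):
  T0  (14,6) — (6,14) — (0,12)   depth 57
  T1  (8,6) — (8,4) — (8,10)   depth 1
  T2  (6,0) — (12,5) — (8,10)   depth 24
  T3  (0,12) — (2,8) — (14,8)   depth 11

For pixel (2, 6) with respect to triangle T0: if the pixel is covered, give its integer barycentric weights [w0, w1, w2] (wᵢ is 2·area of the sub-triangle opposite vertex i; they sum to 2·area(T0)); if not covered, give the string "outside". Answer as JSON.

T0:
  2·area = 64
  edge (14, 6)→(6, 14): d=(-8,8) right/bottom  bias=-1
  edge (6, 14)→(0, 12): d=(-6,-2) top-left  bias=+0
  edge (0, 12)→(14, 6): d=(14,-6) top-left  bias=+0
    (7,2)@(15, 5): e=[0,72,-8] → ·  [on edge]
    (6,3)@(13, 7): e=[0,56,8] → ·  [on edge]
    (3,4)@(7, 9): e=[32,32,0] → █  [on edge]
    (4,4)@(9, 9): e=[16,36,12] → █
    (5,4)@(11, 9): e=[0,40,24] → ·  [on edge]
    (1,5)@(3, 11): e=[48,12,4] → █
    (2,5)@(5, 11): e=[32,16,16] → █
    (4,5)@(9, 11): e=[0,24,40] → ·  [on edge]
    (1,6)@(3, 13): e=[32,0,32] → █  [on edge]
    (3,6)@(7, 13): e=[0,8,56] → ·  [on edge]
    (1,7)@(3, 15): e=[16,-12,60] → ·
    (2,7)@(5, 15): e=[0,-8,72] → ·  [on edge]
    (4,7)@(9, 15): e=[-32,0,96] → ·  [on edge]
    (1,8)@(3, 17): e=[0,-24,88] → ·  [on edge]
    (7,8)@(15, 17): e=[-96,0,160] → ·  [on edge]
  covered (7 px):
    · · · · · · · ·
    · · · · · · · ·
    · · · · · · · ·
    · · · · · · · ·
    · · · █ █ · · ·
    · █ █ █ · · · ·
    · █ █ · · · · ·
    · · · · · · · ·
    · · · · · · · ·
T1:
  degenerate (2·area = 0) — covers nothing
T2:
  2·area = 50
  edge (6, 0)→(12, 5): d=(6,5) right/bottom  bias=-1
  edge (12, 5)→(8, 10): d=(-4,5) right/bottom  bias=-1
  edge (8, 10)→(6, 0): d=(-2,-10) top-left  bias=+0
    (3,0)@(7, 1): e=[1,41,8] → █
    (4,0)@(9, 1): e=[-9,31,28] → ·
    (3,1)@(7, 3): e=[13,33,4] → █
    (4,1)@(9, 3): e=[3,23,24] → █
    (5,1)@(11, 3): e=[-7,13,44] → ·
    (3,2)@(7, 5): e=[25,25,0] → █  [on edge]
    (5,2)@(11, 5): e=[5,5,40] → █
    (6,2)@(13, 5): e=[-5,-5,60] → ·
    (3,3)@(7, 7): e=[37,17,-4] → ·
    (4,3)@(9, 7): e=[27,7,16] → █
    (5,3)@(11, 7): e=[17,-3,36] → ·
    (4,4)@(9, 9): e=[39,-1,12] → ·
    (4,7)@(9, 15): e=[75,-25,0] → ·  [on edge]
  covered (7 px):
    · · · █ · · · ·
    · · · █ █ · · ·
    · · · █ █ █ · ·
    · · · · █ · · ·
    · · · · · · · ·
    · · · · · · · ·
    · · · · · · · ·
    · · · · · · · ·
    · · · · · · · ·
T3:
  2·area = 48
  edge (0, 12)→(2, 8): d=(2,-4) top-left  bias=+0
  edge (2, 8)→(14, 8): d=(12,0) top-left  bias=+0
  edge (14, 8)→(0, 12): d=(-14,4) right/bottom  bias=-1
    (1,4)@(3, 9): e=[6,12,30] → █
    (2,4)@(5, 9): e=[14,12,22] → █
    (3,4)@(7, 9): e=[22,12,14] → █
    (4,4)@(9, 9): e=[30,12,6] → █
    (5,4)@(11, 9): e=[38,12,-2] → ·
    (0,5)@(1, 11): e=[2,36,10] → █
    (2,5)@(5, 11): e=[18,36,-6] → ·
    (3,5)@(7, 11): e=[26,36,-14] → ·
    (4,5)@(9, 11): e=[34,36,-22] → ·
    (0,6)@(1, 13): e=[6,60,-18] → ·
    (1,6)@(3, 13): e=[14,60,-26] → ·
  covered (6 px):
    · · · · · · · ·
    · · · · · · · ·
    · · · · · · · ·
    · · · · · · · ·
    · █ █ █ █ · · ·
    █ █ · · · · · ·
    · · · · · · · ·
    · · · · · · · ·
    · · · · · · · ·

Result: [4,44,16]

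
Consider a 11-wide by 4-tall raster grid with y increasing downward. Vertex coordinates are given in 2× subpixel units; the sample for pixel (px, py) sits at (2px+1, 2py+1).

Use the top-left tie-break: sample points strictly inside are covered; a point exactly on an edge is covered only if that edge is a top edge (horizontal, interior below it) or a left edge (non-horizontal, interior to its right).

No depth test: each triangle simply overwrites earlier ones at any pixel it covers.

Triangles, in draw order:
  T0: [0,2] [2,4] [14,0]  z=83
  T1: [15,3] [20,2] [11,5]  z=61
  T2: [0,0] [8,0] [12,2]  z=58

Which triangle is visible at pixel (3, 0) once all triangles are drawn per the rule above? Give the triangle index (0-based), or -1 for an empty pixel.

T0:
  2·area = 32  (B↔C swapped to make it positive)
  edge (0, 2)→(14, 0): d=(14,-2) top-left  bias=+0
  edge (14, 0)→(2, 4): d=(-12,4) right/bottom  bias=-1
  edge (2, 4)→(0, 2): d=(-2,-2) top-left  bias=+0
    (3,0)@(7, 1): e=[0,16,16] → #  [on edge]
    (4,0)@(9, 1): e=[4,8,20] → #
    (5,0)@(11, 1): e=[8,0,24] → ·  [on edge]
    (0,1)@(1, 3): e=[16,16,0] → #  [on edge]
    (1,1)@(3, 3): e=[20,8,4] → #
    (2,1)@(5, 3): e=[24,0,8] → ·  [on edge]
    (3,1)@(7, 3): e=[28,-8,12] → ·
    (4,1)@(9, 3): e=[32,-16,16] → ·
    (0,2)@(1, 5): e=[44,-8,-4] → ·
    (1,2)@(3, 5): e=[48,-16,0] → ·  [on edge]
    (2,3)@(5, 7): e=[80,-48,0] → ·  [on edge]
  covered (4 px):
    · · · # # · · · · · ·
    # # · · · · · · · · ·
    · · · · · · · · · · ·
    · · · · · · · · · · ·
T1:
  2·area = 6
  edge (15, 3)→(20, 2): d=(5,-1) top-left  bias=+0
  edge (20, 2)→(11, 5): d=(-9,3) right/bottom  bias=-1
  edge (11, 5)→(15, 3): d=(4,-2) top-left  bias=+0
    (9,0)@(19, 1): e=[-6,12,0] → ·  [on edge]
    (7,1)@(15, 3): e=[0,6,0] → #  [on edge]
    (8,1)@(17, 3): e=[2,0,4] → ·  [on edge]
    (2,2)@(5, 5): e=[0,18,-12] → ·  [on edge]
    (5,2)@(11, 5): e=[6,0,0] → ·  [on edge]
    (7,2)@(15, 5): e=[10,-12,8] → ·
    (2,3)@(5, 7): e=[10,0,-4] → ·  [on edge]
    (3,3)@(7, 7): e=[12,-6,0] → ·  [on edge]
  covered (1 px):
    · · · · · · · · · · ·
    · · · · · · · # · · ·
    · · · · · · · · · · ·
    · · · · · · · · · · ·
T2:
  2·area = 16
  edge (0, 0)→(8, 0): d=(8,0) top-left  bias=+0
  edge (8, 0)→(12, 2): d=(4,2) right/bottom  bias=-1
  edge (12, 2)→(0, 0): d=(-12,-2) top-left  bias=+0
    (3,0)@(7, 1): e=[8,6,2] → #
    (4,0)@(9, 1): e=[8,2,6] → #
    (5,0)@(11, 1): e=[8,-2,10] → ·
    (3,1)@(7, 3): e=[24,14,-22] → ·
    (4,1)@(9, 3): e=[24,10,-18] → ·
  covered (2 px):
    · · · # # · · · · · ·
    · · · · · · · · · · ·
    · · · · · · · · · · ·
    · · · · · · · · · · ·

Z-buffer (winner per pixel, '.' = empty):
  . . . 2 2 . . . . . .
  0 0 . . . . . 1 . . .
  . . . . . . . . . . .
  . . . . . . . . . . .

Result: 2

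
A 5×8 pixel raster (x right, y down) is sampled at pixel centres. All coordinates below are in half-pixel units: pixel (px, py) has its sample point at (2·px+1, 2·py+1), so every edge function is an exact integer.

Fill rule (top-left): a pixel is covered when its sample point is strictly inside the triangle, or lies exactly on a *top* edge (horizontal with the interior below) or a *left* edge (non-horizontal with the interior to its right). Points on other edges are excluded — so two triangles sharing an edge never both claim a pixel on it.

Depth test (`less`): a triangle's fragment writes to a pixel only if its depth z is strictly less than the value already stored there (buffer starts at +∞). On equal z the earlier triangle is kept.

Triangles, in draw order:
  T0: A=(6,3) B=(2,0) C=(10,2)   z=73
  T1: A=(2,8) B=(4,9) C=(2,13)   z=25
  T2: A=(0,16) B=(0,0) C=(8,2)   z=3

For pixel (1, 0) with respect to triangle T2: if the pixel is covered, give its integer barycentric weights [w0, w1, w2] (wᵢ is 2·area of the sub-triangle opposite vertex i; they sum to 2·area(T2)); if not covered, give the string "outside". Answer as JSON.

T0:
  2·area = 16
  edge (6, 3)→(2, 0): d=(-4,-3) top-left  bias=+0
  edge (2, 0)→(10, 2): d=(8,2) right/bottom  bias=-1
  edge (10, 2)→(6, 3): d=(-4,1) right/bottom  bias=-1
    (2,0)@(5, 1): e=[5,2,9] → #
    (3,0)@(7, 1): e=[11,-2,7] → ·
    (2,1)@(5, 3): e=[-3,18,1] → ·
  covered (1 px):
    · · # · ·
    · · · · ·
    · · · · ·
    · · · · ·
    · · · · ·
    · · · · ·
    · · · · ·
    · · · · ·
T1:
  2·area = 10
  edge (2, 8)→(4, 9): d=(2,1) right/bottom  bias=-1
  edge (4, 9)→(2, 13): d=(-2,4) right/bottom  bias=-1
  edge (2, 13)→(2, 8): d=(0,-5) top-left  bias=+0
    (3,1)@(7, 3): e=[-15,0,25] → ·  [on edge]
    (2,3)@(5, 7): e=[-5,0,15] → ·  [on edge]
    (1,4)@(3, 9): e=[1,4,5] → #
    (2,4)@(5, 9): e=[-1,-4,15] → ·
    (1,5)@(3, 11): e=[5,0,5] → ·  [on edge]
    (0,7)@(1, 15): e=[15,0,-5] → ·  [on edge]
  covered (1 px):
    · · · · ·
    · · · · ·
    · · · · ·
    · · · · ·
    · # · · ·
    · · · · ·
    · · · · ·
    · · · · ·
T2:
  2·area = 128
  edge (0, 16)→(0, 0): d=(0,-16) top-left  bias=+0
  edge (0, 0)→(8, 2): d=(8,2) right/bottom  bias=-1
  edge (8, 2)→(0, 16): d=(-8,14) right/bottom  bias=-1
    (0,0)@(1, 1): e=[16,6,106] → #
    (1,0)@(3, 1): e=[48,2,78] → #
    (2,0)@(5, 1): e=[80,-2,50] → ·
    (0,1)@(1, 3): e=[16,22,90] → #
    (2,1)@(5, 3): e=[80,14,34] → #
    (3,1)@(7, 3): e=[112,10,6] → #
    (4,1)@(9, 3): e=[144,6,-22] → ·
    (0,2)@(1, 5): e=[16,38,74] → #
    (3,2)@(7, 5): e=[112,26,-10] → ·
    (0,3)@(1, 7): e=[16,54,58] → #
    (3,3)@(7, 7): e=[112,42,-26] → ·
    (0,4)@(1, 9): e=[16,70,42] → #
  covered (16 px):
    # # · · ·
    # # # # ·
    # # # · ·
    # # # · ·
    # # · · ·
    # · · · ·
    # · · · ·
    · · · · ·

Result: [2,78,48]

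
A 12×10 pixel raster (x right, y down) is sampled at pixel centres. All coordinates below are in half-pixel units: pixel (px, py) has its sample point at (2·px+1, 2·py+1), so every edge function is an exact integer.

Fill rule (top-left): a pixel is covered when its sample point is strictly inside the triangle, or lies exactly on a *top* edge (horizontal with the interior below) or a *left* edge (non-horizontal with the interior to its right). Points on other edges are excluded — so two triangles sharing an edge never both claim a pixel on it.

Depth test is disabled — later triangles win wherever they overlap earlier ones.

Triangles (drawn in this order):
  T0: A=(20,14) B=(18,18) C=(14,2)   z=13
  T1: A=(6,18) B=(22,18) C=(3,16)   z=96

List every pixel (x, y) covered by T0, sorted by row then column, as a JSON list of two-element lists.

T0:
  2·area = 48
  edge (20, 14)→(18, 18): d=(-2,4) right/bottom  bias=-1
  edge (18, 18)→(14, 2): d=(-4,-16) top-left  bias=+0
  edge (14, 2)→(20, 14): d=(6,12) right/bottom  bias=-1
    (7,2)@(15, 5): e=[38,4,6] → X
    (8,2)@(17, 5): e=[30,36,-18] → .
    (7,3)@(15, 7): e=[34,-4,18] → .
    (8,4)@(17, 9): e=[22,20,6] → X
    (9,4)@(19, 9): e=[14,52,-18] → .
    (8,5)@(17, 11): e=[18,12,18] → X
    (9,5)@(19, 11): e=[10,44,-6] → .
    (8,6)@(17, 13): e=[14,4,30] → X
    (9,6)@(19, 13): e=[6,36,6] → X
    (10,6)@(21, 13): e=[-2,68,-18] → .
    (8,7)@(17, 15): e=[10,-4,42] → .
    (9,7)@(19, 15): e=[2,28,18] → X
  covered (6 px):
    . . . . . . . . . . . .
    . . . . . . . . . . . .
    . . . . . . . X . . . .
    . . . . . . . . . . . .
    . . . . . . . . X . . .
    . . . . . . . . X . . .
    . . . . . . . . X X . .
    . . . . . . . . . X . .
    . . . . . . . . . . . .
    . . . . . . . . . . . .
T1:
  2·area = 32  (B↔C swapped to make it positive)
  edge (6, 18)→(3, 16): d=(-3,-2) top-left  bias=+0
  edge (3, 16)→(22, 18): d=(19,2) right/bottom  bias=-1
  edge (22, 18)→(6, 18): d=(-16,0) right/bottom  bias=-1
    (2,8)@(5, 17): e=[1,15,16] → X
    (3,8)@(7, 17): e=[5,11,16] → X
    (4,8)@(9, 17): e=[9,7,16] → X
    (5,8)@(11, 17): e=[13,3,16] → X
    (6,8)@(13, 17): e=[17,-1,16] → .
    (2,9)@(5, 19): e=[-5,53,-16] → .
    (3,9)@(7, 19): e=[-1,49,-16] → .
    (4,9)@(9, 19): e=[3,45,-16] → .
    (5,9)@(11, 19): e=[7,41,-16] → .
  covered (4 px):
    . . . . . . . . . . . .
    . . . . . . . . . . . .
    . . . . . . . . . . . .
    . . . . . . . . . . . .
    . . . . . . . . . . . .
    . . . . . . . . . . . .
    . . . . . . . . . . . .
    . . . . . . . . . . . .
    . . X X X X . . . . . .
    . . . . . . . . . . . .

Final: [[7,2],[8,4],[8,5],[8,6],[9,6],[9,7]]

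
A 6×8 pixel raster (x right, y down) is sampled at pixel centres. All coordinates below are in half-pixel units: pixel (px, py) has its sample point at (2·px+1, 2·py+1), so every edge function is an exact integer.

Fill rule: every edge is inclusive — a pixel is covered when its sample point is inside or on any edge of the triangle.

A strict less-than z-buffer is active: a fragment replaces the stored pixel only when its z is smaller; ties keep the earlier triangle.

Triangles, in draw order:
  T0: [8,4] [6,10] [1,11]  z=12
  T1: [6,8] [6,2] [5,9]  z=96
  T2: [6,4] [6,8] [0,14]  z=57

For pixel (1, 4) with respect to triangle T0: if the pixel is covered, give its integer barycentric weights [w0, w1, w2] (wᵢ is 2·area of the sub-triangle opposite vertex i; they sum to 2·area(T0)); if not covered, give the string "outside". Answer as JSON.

T0:
  2·area = 28
  edge (8, 4)→(6, 10): d=(-2,6) inclusive
  edge (6, 10)→(1, 11): d=(-5,1) inclusive
  edge (1, 11)→(8, 4): d=(7,-7) inclusive
    (4,0)@(9, 1): e=[0,42,-14] → ·  [on edge]
    (5,0)@(11, 1): e=[-12,40,0] → ·  [on edge]
    (4,1)@(9, 3): e=[-4,32,0] → ·  [on edge]
    (3,2)@(7, 5): e=[4,24,0] → █  [on edge]
    (4,2)@(9, 5): e=[-8,22,14] → ·
    (2,3)@(5, 7): e=[12,16,0] → █  [on edge]
    (3,3)@(7, 7): e=[0,14,14] → █  [on edge]
    (4,3)@(9, 7): e=[-12,12,28] → ·
    (1,4)@(3, 9): e=[20,8,0] → █  [on edge]
    (3,4)@(7, 9): e=[-4,4,28] → ·
    (5,4)@(11, 9): e=[-28,0,56] → ·  [on edge]
    (0,5)@(1, 11): e=[28,0,0] → █  [on edge]
    (2,6)@(5, 13): e=[0,-14,42] → ·  [on edge]
  covered (6 px):
    · · · · · ·
    · · · · · ·
    · · · █ · ·
    · · █ █ · ·
    · █ █ · · ·
    █ · · · · ·
    · · · · · ·
    · · · · · ·
T1:
  2·area = 6  (B↔C swapped to make it positive)
  edge (6, 8)→(5, 9): d=(-1,1) inclusive
  edge (5, 9)→(6, 2): d=(1,-7) inclusive
  edge (6, 2)→(6, 8): d=(0,6) inclusive
    (5,1)@(11, 3): e=[0,36,-30] → ·  [on edge]
    (4,2)@(9, 5): e=[0,24,-18] → ·  [on edge]
    (3,3)@(7, 7): e=[0,12,-6] → ·  [on edge]
    (2,4)@(5, 9): e=[0,0,6] → █  [on edge]
    (3,4)@(7, 9): e=[-2,14,-6] → ·
    (1,5)@(3, 11): e=[0,-12,18] → ·  [on edge]
    (2,5)@(5, 11): e=[-2,2,6] → ·
    (0,6)@(1, 13): e=[0,-24,30] → ·  [on edge]
  covered (1 px):
    · · · · · ·
    · · · · · ·
    · · · · · ·
    · · · · · ·
    · · █ · · ·
    · · · · · ·
    · · · · · ·
    · · · · · ·
T2:
  2·area = 24
  edge (6, 4)→(6, 8): d=(0,4) inclusive
  edge (6, 8)→(0, 14): d=(-6,6) inclusive
  edge (0, 14)→(6, 4): d=(6,-10) inclusive
    (5,1)@(11, 3): e=[-20,0,44] → ·  [on edge]
    (4,2)@(9, 5): e=[-12,0,36] → ·  [on edge]
    (2,3)@(5, 7): e=[4,12,8] → █
    (3,3)@(7, 7): e=[-4,0,28] → ·  [on edge]
    (1,4)@(3, 9): e=[12,12,0] → █  [on edge]
    (2,4)@(5, 9): e=[4,0,20] → █  [on edge]
    (3,4)@(7, 9): e=[-4,-12,40] → ·
    (1,5)@(3, 11): e=[12,0,12] → █  [on edge]
    (2,5)@(5, 11): e=[4,-12,32] → ·
    (0,6)@(1, 13): e=[20,0,4] → █  [on edge]
    (1,6)@(3, 13): e=[12,-12,24] → ·
    (0,7)@(1, 15): e=[20,-12,16] → ·
  covered (5 px):
    · · · · · ·
    · · · · · ·
    · · · · · ·
    · · █ · · ·
    · █ █ · · ·
    · █ · · · ·
    █ · · · · ·
    · · · · · ·

Result: [8,0,20]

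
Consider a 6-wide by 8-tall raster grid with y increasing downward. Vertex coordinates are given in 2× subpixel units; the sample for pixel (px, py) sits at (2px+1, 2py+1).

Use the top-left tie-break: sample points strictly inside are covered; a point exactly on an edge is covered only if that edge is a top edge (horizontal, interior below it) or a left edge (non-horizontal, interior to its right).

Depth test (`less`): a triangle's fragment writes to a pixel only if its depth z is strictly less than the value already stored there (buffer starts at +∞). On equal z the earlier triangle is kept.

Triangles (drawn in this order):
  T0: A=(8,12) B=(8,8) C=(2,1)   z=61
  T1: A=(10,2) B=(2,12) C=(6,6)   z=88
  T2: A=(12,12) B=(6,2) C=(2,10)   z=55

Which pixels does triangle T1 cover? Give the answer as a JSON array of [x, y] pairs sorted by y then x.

T0:
  2·area = 24  (B↔C swapped to make it positive)
  edge (8, 12)→(2, 1): d=(-6,-11) top-left  bias=+0
  edge (2, 1)→(8, 8): d=(6,7) right/bottom  bias=-1
  edge (8, 8)→(8, 12): d=(0,4) right/bottom  bias=-1
    (2,2)@(5, 5): e=[9,3,12] → #
    (3,2)@(7, 5): e=[31,-11,4] → ·
    (2,3)@(5, 7): e=[-3,15,12] → ·
    (3,3)@(7, 7): e=[19,1,4] → #
    (4,3)@(9, 7): e=[41,-13,-4] → ·
    (3,4)@(7, 9): e=[7,13,4] → #
    (4,4)@(9, 9): e=[29,-1,-4] → ·
    (3,5)@(7, 11): e=[-5,25,4] → ·
  covered (3 px):
    · · · · · ·
    · · · · · ·
    · · # · · ·
    · · · # · ·
    · · · # · ·
    · · · · · ·
    · · · · · ·
    · · · · · ·
T1:
  2·area = 8
  edge (10, 2)→(2, 12): d=(-8,10) right/bottom  bias=-1
  edge (2, 12)→(6, 6): d=(4,-6) top-left  bias=+0
  edge (6, 6)→(10, 2): d=(4,-4) top-left  bias=+0
    (5,0)@(11, 1): e=[-2,10,0] → ·  [on edge]
    (4,1)@(9, 3): e=[2,6,0] → #  [on edge]
    (5,1)@(11, 3): e=[-18,18,8] → ·
    (3,2)@(7, 5): e=[6,2,0] → #  [on edge]
    (4,2)@(9, 5): e=[-14,14,8] → ·
    (2,3)@(5, 7): e=[10,-2,0] → ·  [on edge]
    (3,3)@(7, 7): e=[-10,10,8] → ·
    (1,4)@(3, 9): e=[14,-6,0] → ·  [on edge]
    (0,5)@(1, 11): e=[18,-10,0] → ·  [on edge]
  covered (2 px):
    · · · · · ·
    · · · · # ·
    · · · # · ·
    · · · · · ·
    · · · · · ·
    · · · · · ·
    · · · · · ·
    · · · · · ·
T2:
  2·area = 88  (B↔C swapped to make it positive)
  edge (12, 12)→(2, 10): d=(-10,-2) top-left  bias=+0
  edge (2, 10)→(6, 2): d=(4,-8) top-left  bias=+0
  edge (6, 2)→(12, 12): d=(6,10) right/bottom  bias=-1
    (2,2)@(5, 5): e=[56,4,28] → #
    (3,2)@(7, 5): e=[60,20,8] → #
    (4,2)@(9, 5): e=[64,36,-12] → ·
    (2,3)@(5, 7): e=[36,12,40] → #
    (4,3)@(9, 7): e=[44,44,0] → ·  [on edge]
    (1,4)@(3, 9): e=[12,4,72] → #
    (4,4)@(9, 9): e=[24,52,12] → #
    (5,4)@(11, 9): e=[28,68,-8] → ·
    (1,5)@(3, 11): e=[-8,12,84] → ·
    (2,5)@(5, 11): e=[-4,28,64] → ·
    (3,5)@(7, 11): e=[0,44,44] → #  [on edge]
    (5,5)@(11, 11): e=[8,76,4] → #
  covered (11 px):
    · · · · · ·
    · · · · · ·
    · · # # · ·
    · · # # · ·
    · # # # # ·
    · · · # # #
    · · · · · ·
    · · · · · ·

Answer: [[4,1],[3,2]]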